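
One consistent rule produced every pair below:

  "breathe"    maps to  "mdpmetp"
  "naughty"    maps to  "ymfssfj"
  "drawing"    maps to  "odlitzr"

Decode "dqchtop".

Shifts by position in breathe: pos 0: b→m (+11), pos 1: r→d (+12), pos 2: e→p (+11), pos 3: a→m (+12) — repeating every 2. It's a Vigenère-style cipher with numeric key [11,12]: position i shifts by key[i mod 2].
Decoding dqchtop: d−11=s, q−12=e, c−11=r, h−12=v, t−11=i, o−12=c, p−11=e.

service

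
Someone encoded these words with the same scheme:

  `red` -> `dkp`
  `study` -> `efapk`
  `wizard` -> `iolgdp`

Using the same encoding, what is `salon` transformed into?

egxuz

The shift depends on letter class: consonant r→d is +12, but vowel e→k is +6. The rule splits by letter class: vowels +6, consonants +12.
For salon: s(cons)+12=e, a(vowel)+6=g, l(cons)+12=x, o(vowel)+6=u, n(cons)+12=z.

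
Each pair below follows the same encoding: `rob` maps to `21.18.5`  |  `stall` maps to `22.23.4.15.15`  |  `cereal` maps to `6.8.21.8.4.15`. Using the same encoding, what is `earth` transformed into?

r is letter #18 and maps to 21: an offset of 3. Each letter is replaced by its alphabet position (a=1..z=26) + 3.
On earth: e=5→8, a=1→4, r=18→21, t=20→23, h=8→11.

8.4.21.23.11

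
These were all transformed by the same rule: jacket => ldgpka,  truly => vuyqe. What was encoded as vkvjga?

In jacket: j→l is +2, a→d is +3, c→g is +4, k→p is +5 — the shift increases by 1 each position. Letter i (0-indexed) is shifted by i+2, so successive shifts are 2, 3, 4, ….
Decoding vkvjga: v−2=t, k−3=h, v−4=r, j−5=e, g−6=a, a−7=t.

threat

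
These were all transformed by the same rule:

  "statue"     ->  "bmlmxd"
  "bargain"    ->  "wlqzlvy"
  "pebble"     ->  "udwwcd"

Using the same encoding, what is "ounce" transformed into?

jxyhd

This is an affine cipher: with a=0,…,z=25, each position x becomes (11x+11) mod 26.
On ounce: o(14)→11·14+11≡9=j; u(20)→11·20+11≡23=x; n(13)→11·13+11≡24=y; c(2)→11·2+11≡7=h; e(4)→11·4+11≡3=d (all mod 26).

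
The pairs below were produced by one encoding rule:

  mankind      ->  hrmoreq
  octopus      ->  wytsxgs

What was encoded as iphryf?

The output letters match the input read backwards, each shifted +4: mankind reversed is dniknam. The word is reversed, then every letter is shifted forward by 4.
Undoing it on iphryf: shift back: i−4=e, p−4=l, h−4=d, r−4=n, y−4=u, f−4=b → eldnub; then reverse → bundle.

bundle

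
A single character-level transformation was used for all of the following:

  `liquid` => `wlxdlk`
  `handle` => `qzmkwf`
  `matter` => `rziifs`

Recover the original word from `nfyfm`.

Treating letters as 0–25, the rule is x ↦ 21x + 25 (mod 26).
Decoding nfyfm: n(13)→5·(13−25)≡18=s; f(5)→5·(5−25)≡4=e; y(24)→5·(24−25)≡21=v; f(5)→5·(5−25)≡4=e; m(12)→5·(12−25)≡13=n (all mod 26).

seven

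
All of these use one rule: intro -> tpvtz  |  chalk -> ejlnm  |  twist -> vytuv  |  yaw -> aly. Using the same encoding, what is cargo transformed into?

eltiz

Vowels shift forward by 11 and consonants shift forward by 2.
On cargo: c(cons)+2=e, a(vowel)+11=l, r(cons)+2=t, g(cons)+2=i, o(vowel)+11=z.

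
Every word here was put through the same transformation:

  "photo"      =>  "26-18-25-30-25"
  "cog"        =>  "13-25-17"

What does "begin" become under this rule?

p is letter #16 and maps to 26: an offset of 10. Each letter is replaced by its alphabet position (a=1..z=26) + 10.
On begin: b=2→12, e=5→15, g=7→17, i=9→19, n=14→24.

12-15-17-19-24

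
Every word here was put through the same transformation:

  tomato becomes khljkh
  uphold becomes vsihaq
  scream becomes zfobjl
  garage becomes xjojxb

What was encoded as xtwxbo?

t(19)→k(10) and o(14)→h(7) fit y≡11x+9 (mod 26); the inverse of 11 mod 26 is 19. Each letter's alphabet position (a=0..z=25) is mapped through 11·x+9 mod 26 — an affine cipher.
Decoding xtwxbo: x(23)→19·(23−9)≡6=g; t(19)→19·(19−9)≡8=i; w(22)→19·(22−9)≡13=n; x(23)→19·(23−9)≡6=g; b(1)→19·(1−9)≡4=e; o(14)→19·(14−9)≡17=r (all mod 26).

ginger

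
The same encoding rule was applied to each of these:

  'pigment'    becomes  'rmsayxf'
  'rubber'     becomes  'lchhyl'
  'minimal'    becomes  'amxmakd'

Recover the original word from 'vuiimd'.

fossil

p(15)→r(17) and i(8)→m(12) fit y≡23x+10 (mod 26); the inverse of 23 mod 26 is 17. Treating letters as 0–25, the rule is x ↦ 23x + 10 (mod 26).
Reversing it on vuiimd: v(21)→17·(21−10)≡5=f; u(20)→17·(20−10)≡14=o; i(8)→17·(8−10)≡18=s; i(8)→17·(8−10)≡18=s; m(12)→17·(12−10)≡8=i; d(3)→17·(3−10)≡11=l (all mod 26).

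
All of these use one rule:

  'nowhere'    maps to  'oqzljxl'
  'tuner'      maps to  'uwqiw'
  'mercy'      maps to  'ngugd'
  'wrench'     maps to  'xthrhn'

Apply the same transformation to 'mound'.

nqxri

The shift increases by 1 at each position, starting from +1: 1, 2, 3, ….
Applying it to mound: m+1=n, o+2=q, u+3=x, n+4=r, d+5=i.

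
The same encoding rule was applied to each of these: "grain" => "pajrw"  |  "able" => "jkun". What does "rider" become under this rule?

Compare letters: g→p is +9, r→a is +9, a→j is +9 — a constant shift. This is a Caesar cipher with shift 9.
For rider: r+9=a, i+9=r, d+9=m, e+9=n, r+9=a.

armna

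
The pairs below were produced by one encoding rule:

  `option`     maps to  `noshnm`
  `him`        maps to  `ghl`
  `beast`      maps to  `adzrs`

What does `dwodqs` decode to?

expert

Compare letters: o→n is +25, p→o is +25, t→s is +25 — a constant shift. This is a Caesar cipher with shift 25.
Decoding dwodqs: d−25=e, w−25=x, o−25=p, d−25=e, q−25=r, s−25=t.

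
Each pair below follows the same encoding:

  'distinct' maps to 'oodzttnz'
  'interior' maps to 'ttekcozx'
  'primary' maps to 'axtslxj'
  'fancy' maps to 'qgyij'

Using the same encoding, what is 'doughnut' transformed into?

It's a Vigenère-style cipher with numeric key [11,6]: position i shifts by key[i mod 2].
Applying it to doughnut: d+11=o, o+6=u, u+11=f, g+6=m, h+11=s, n+6=t, u+11=f, t+6=z.

oufmstfz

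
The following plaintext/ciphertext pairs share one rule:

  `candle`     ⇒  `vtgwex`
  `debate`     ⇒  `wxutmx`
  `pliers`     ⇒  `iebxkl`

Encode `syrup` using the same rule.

Compare letters: c→v is +19, a→t is +19, n→g is +19 — a constant shift. Each letter is shifted forward by 19 in the alphabet (a Caesar shift of +19).
For syrup: s+19=l, y+19=r, r+19=k, u+19=n, p+19=i.

lrkni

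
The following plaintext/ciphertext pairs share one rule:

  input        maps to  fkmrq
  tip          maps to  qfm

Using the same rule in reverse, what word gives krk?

nun

Compare letters: i→f is +23, n→k is +23, p→m is +23 — a constant shift. Every letter moves 23 places later in the alphabet, wrapping around z→a.
Decoding krk: k−23=n, r−23=u, k−23=n.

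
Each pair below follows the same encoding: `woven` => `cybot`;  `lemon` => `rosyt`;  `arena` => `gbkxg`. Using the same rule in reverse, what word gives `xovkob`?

repair

Shifts by position in woven: pos 0: w→c (+6), pos 1: o→y (+10), pos 2: v→b (+6), pos 3: e→o (+10) — repeating every 2. The shifts repeat in a cycle of length 2: positions 0,1,… shift by +6, +10, then the pattern repeats.
Decoding xovkob: x−6=r, o−10=e, v−6=p, k−10=a, o−6=i, b−10=r.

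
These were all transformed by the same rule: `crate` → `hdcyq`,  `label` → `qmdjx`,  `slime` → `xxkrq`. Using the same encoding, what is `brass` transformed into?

gdcxe

Shifts by position in crate: pos 0: c→h (+5), pos 1: r→d (+12), pos 2: a→c (+2), pos 3: t→y (+5), pos 4: e→q (+12) — repeating every 3. The shifts repeat in a cycle of length 3: positions 0,1,… shift by +5, +12, +2, then the pattern repeats.
Applying it to brass: b+5=g, r+12=d, a+2=c, s+5=x, s+12=e.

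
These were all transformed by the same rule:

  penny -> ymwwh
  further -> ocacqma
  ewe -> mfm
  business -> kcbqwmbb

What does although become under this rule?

The shift depends on letter class: consonant p→y is +9, but vowel e→m is +8. Vowels shift forward by 8 and consonants shift forward by 9.
On although: a(vowel)+8=i, l(cons)+9=u, t(cons)+9=c, h(cons)+9=q, o(vowel)+8=w, u(vowel)+8=c, g(cons)+9=p, h(cons)+9=q.

iucqwcpq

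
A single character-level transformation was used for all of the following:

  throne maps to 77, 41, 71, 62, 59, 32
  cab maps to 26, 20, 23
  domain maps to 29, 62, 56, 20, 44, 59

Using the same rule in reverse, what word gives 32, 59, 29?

t(#20)→77 and h(#8)→41: differences scale by 3, so n = 3·pos + 17. The formula is n = 3×(alphabet index, a=1) + 17.
Undoing it on 32, 59, 29: 32→(32−17)÷3=5=e, 59→(59−17)÷3=14=n, 29→(29−17)÷3=4=d.

end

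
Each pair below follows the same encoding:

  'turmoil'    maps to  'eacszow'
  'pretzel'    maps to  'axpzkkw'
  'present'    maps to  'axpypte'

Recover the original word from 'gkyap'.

venue

A repeating key of period 2 is used — shifts +11, +6 over and over.
Reversing it on gkyap: g−11=v, k−6=e, y−11=n, a−6=u, p−11=e.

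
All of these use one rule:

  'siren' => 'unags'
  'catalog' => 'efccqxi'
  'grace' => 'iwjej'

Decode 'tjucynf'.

related

Shifts by position in siren: pos 0: s→u (+2), pos 1: i→n (+5), pos 2: r→a (+9), pos 3: e→g (+2), pos 4: n→s (+5) — repeating every 3. It's a Vigenère-style cipher with numeric key [2,5,9]: position i shifts by key[i mod 3].
Decoding tjucynf: t−2=r, j−5=e, u−9=l, c−2=a, y−5=t, n−9=e, f−2=d.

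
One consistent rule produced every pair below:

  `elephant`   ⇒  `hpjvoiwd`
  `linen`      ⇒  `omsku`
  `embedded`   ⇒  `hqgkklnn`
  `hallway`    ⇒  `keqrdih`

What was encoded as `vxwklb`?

In elephant: e→h is +3, l→p is +4, e→j is +5, p→v is +6 — the shift increases by 1 each position. Each letter shifts forward by (position + 3), i.e. 3, 4, 5, … — the shift grows by one for each successive letter.
Undoing it on vxwklb: v−3=s, x−4=t, w−5=r, k−6=e, l−7=e, b−8=t.

street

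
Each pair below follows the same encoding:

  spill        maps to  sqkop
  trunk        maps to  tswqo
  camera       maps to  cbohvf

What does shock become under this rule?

In spill: s→s is +0, p→q is +1, i→k is +2, l→o is +3 — the shift increases by 1 each position. The shift increases by 1 at each position, starting from +0: 0, 1, 2, ….
Applying it to shock: s+0=s, h+1=i, o+2=q, c+3=f, k+4=o.

siqfo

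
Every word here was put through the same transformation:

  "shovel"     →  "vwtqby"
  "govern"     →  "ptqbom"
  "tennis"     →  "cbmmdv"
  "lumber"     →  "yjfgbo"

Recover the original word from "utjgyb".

s(18)→v(21) and h(7)→w(22) fit y≡7x+25 (mod 26); the inverse of 7 mod 26 is 15. Each letter's alphabet position (a=0..z=25) is mapped through 7·x+25 mod 26 — an affine cipher.
Reversing it on utjgyb: u(20)→15·(20−25)≡3=d; t(19)→15·(19−25)≡14=o; j(9)→15·(9−25)≡20=u; g(6)→15·(6−25)≡1=b; y(24)→15·(24−25)≡11=l; b(1)→15·(1−25)≡4=e (all mod 26).

double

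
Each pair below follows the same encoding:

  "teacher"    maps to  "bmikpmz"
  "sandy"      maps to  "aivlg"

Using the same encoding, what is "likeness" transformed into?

Compare letters: t→b is +8, e→m is +8, a→i is +8 — a constant shift. Each letter is shifted forward by 8 in the alphabet (a Caesar shift of +8).
For likeness: l+8=t, i+8=q, k+8=s, e+8=m, n+8=v, e+8=m, s+8=a, s+8=a.

tqsmvmaa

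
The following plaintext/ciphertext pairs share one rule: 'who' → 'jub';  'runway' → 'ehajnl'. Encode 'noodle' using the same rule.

abbqyr

Compare letters: w→j is +13, h→u is +13, o→b is +13 — a constant shift. It's a constant shift of +13 (ROT13).
Applying it to noodle: n+13=a, o+13=b, o+13=b, d+13=q, l+13=y, e+13=r.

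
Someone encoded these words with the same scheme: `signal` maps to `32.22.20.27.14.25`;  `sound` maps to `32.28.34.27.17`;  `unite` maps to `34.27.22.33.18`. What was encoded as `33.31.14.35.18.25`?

travel

Letters become their 1-based position plus 13 (so a→14, b→15, …).
Reversing it on 33.31.14.35.18.25: 33→(33−13)÷1=20=t, 31→(31−13)÷1=18=r, 14→(14−13)÷1=1=a, 35→(35−13)÷1=22=v, 18→(18−13)÷1=5=e, 25→(25−13)÷1=12=l.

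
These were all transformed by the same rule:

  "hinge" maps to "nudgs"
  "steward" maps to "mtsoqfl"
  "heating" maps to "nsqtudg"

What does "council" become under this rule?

Treating letters as 0–25, the rule is x ↦ 7x + 16 (mod 26).
Applying it to council: c(2)→7·2+16≡4=e; o(14)→7·14+16≡10=k; u(20)→7·20+16≡0=a; n(13)→7·13+16≡3=d; c(2)→7·2+16≡4=e; i(8)→7·8+16≡20=u; l(11)→7·11+16≡15=p (all mod 26).

ekadeup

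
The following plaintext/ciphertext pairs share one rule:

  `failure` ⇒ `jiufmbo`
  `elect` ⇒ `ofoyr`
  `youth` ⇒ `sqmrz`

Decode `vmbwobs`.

nursery

f(5)→j(9) and a(0)→i(8) fit y≡21x+8 (mod 26); the inverse of 21 mod 26 is 5. Treating letters as 0–25, the rule is x ↦ 21x + 8 (mod 26).
Decoding vmbwobs: v(21)→5·(21−8)≡13=n; m(12)→5·(12−8)≡20=u; b(1)→5·(1−8)≡17=r; w(22)→5·(22−8)≡18=s; o(14)→5·(14−8)≡4=e; b(1)→5·(1−8)≡17=r; s(18)→5·(18−8)≡24=y (all mod 26).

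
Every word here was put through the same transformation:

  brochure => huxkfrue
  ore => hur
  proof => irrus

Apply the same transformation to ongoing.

The output letters match the input read backwards, each shifted +3: brochure reversed is eruhcorb. The word is reversed, then every letter is shifted forward by 3.
Applying it to ongoing: reverse → gniogno; then shift: g+3=j, n+3=q, i+3=l, o+3=r, g+3=j, n+3=q, o+3=r.

jqlrjqr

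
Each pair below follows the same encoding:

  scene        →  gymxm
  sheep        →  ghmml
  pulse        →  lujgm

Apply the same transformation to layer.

jkwmz

s(18)→g(6) and c(2)→y(24) fit y≡7x+10 (mod 26); the inverse of 7 mod 26 is 15. This is an affine cipher: with a=0,…,z=25, each position x becomes (7x+10) mod 26.
Applying it to layer: l(11)→7·11+10≡9=j; a(0)→7·0+10≡10=k; y(24)→7·24+10≡22=w; e(4)→7·4+10≡12=m; r(17)→7·17+10≡25=z (all mod 26).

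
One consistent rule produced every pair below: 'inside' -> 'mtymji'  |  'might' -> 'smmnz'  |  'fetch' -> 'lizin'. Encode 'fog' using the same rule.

The shift depends on letter class: consonant n→t is +6, but vowel i→m is +4. Vowels shift forward by 4 and consonants shift forward by 6.
For fog: f(cons)+6=l, o(vowel)+4=s, g(cons)+6=m.

lsm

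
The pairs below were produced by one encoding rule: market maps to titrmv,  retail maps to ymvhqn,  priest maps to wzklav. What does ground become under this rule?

Shifts by position in market: pos 0: m→t (+7), pos 1: a→i (+8), pos 2: r→t (+2), pos 3: k→r (+7), pos 4: e→m (+8), pos 5: t→v (+2) — repeating every 3. The shifts repeat in a cycle of length 3: positions 0,1,… shift by +7, +8, +2, then the pattern repeats.
Applying it to ground: g+7=n, r+8=z, o+2=q, u+7=b, n+8=v, d+2=f.

nzqbvf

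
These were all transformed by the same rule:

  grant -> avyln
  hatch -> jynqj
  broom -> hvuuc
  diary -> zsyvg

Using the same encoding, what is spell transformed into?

editt

Treating letters as 0–25, the rule is x ↦ 9x + 24 (mod 26).
Applying it to spell: s(18)→9·18+24≡4=e; p(15)→9·15+24≡3=d; e(4)→9·4+24≡8=i; l(11)→9·11+24≡19=t; l(11)→9·11+24≡19=t (all mod 26).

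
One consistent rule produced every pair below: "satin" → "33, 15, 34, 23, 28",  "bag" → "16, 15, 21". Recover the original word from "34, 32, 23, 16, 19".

Letters become their 1-based position plus 14 (so a→15, b→16, …).
Undoing it on 34, 32, 23, 16, 19: 34→(34−14)÷1=20=t, 32→(32−14)÷1=18=r, 23→(23−14)÷1=9=i, 16→(16−14)÷1=2=b, 19→(19−14)÷1=5=e.

tribe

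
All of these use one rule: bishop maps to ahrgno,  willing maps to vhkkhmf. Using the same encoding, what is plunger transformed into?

Compare letters: b→a is +25, i→h is +25, s→r is +25 — a constant shift. This is a Caesar cipher with shift 25.
On plunger: p+25=o, l+25=k, u+25=t, n+25=m, g+25=f, e+25=d, r+25=q.

oktmfdq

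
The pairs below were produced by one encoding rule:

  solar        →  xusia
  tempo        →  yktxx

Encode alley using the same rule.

frsmh

Each letter shifts forward by (position + 5), i.e. 5, 6, 7, … — the shift grows by one for each successive letter.
For alley: a+5=f, l+6=r, l+7=s, e+8=m, y+9=h.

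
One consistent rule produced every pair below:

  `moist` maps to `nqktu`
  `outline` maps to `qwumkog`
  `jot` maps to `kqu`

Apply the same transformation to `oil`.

qkm

The shift depends on letter class: consonant m→n is +1, but vowel o→q is +2. Two shifts are in play — +2 for a/e/i/o/u, +1 for every other letter.
On oil: o(vowel)+2=q, i(vowel)+2=k, l(cons)+1=m.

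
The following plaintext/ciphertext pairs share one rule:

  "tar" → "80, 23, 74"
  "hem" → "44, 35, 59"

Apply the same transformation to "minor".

59, 47, 62, 65, 74

t(#20)→80 and a(#1)→23: differences scale by 3, so n = 3·pos + 20. The formula is n = 3×(alphabet index, a=1) + 20.
For minor: m=13→59, i=9→47, n=14→62, o=15→65, r=18→74.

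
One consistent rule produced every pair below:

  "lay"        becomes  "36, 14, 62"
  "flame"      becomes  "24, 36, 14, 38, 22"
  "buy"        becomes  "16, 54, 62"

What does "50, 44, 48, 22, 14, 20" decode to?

Each letter becomes 2×(its alphabet position, a=1..z=26) + 12.
Reversing it on 50, 44, 48, 22, 14, 20: 50→(50−12)÷2=19=s, 44→(44−12)÷2=16=p, 48→(48−12)÷2=18=r, 22→(22−12)÷2=5=e, 14→(14−12)÷2=1=a, 20→(20−12)÷2=4=d.

spread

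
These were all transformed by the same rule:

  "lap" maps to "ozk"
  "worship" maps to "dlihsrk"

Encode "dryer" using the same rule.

Each letter is replaced by its mirror in the alphabet: a↔z, b↔y, c↔x, and so on (the Atbash cipher).
On dryer: d↔w, r↔i, y↔b, e↔v, r↔i.

wibvi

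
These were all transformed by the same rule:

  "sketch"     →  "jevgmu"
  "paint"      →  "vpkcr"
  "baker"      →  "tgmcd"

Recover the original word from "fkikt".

rigid

The output letters match the input read backwards, each shifted +2: sketch reversed is hcteks. Read the word backwards and shift each letter +2.
Decoding fkikt: shift back: f−2=d, k−2=i, i−2=g, k−2=i, t−2=r → digir; then reverse → rigid.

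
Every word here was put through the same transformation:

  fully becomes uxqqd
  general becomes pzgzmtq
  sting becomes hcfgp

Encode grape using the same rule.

f(5)→u(20) and u(20)→x(23) fit y≡21x+19 (mod 26); the inverse of 21 mod 26 is 5. Treating letters as 0–25, the rule is x ↦ 21x + 19 (mod 26).
Applying it to grape: g(6)→21·6+19≡15=p; r(17)→21·17+19≡12=m; a(0)→21·0+19≡19=t; p(15)→21·15+19≡22=w; e(4)→21·4+19≡25=z (all mod 26).

pmtwz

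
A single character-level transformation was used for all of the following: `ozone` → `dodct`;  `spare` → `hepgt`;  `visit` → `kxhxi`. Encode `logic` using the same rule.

This is a Caesar cipher with shift 15.
For logic: l+15=a, o+15=d, g+15=v, i+15=x, c+15=r.

advxr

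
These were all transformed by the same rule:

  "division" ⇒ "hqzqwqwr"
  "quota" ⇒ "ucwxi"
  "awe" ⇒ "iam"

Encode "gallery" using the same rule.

kippmvc

The shift depends on letter class: consonant d→h is +4, but vowel i→q is +8. Vowels shift forward by 8 and consonants shift forward by 4.
Applying it to gallery: g(cons)+4=k, a(vowel)+8=i, l(cons)+4=p, l(cons)+4=p, e(vowel)+8=m, r(cons)+4=v, y(cons)+4=c.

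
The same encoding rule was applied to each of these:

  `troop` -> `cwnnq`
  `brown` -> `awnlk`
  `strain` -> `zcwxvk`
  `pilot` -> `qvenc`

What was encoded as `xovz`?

t(19)→c(2) and r(17)→w(22) fit y≡3x+23 (mod 26); the inverse of 3 mod 26 is 9. Each letter's alphabet position (a=0..z=25) is mapped through 3·x+23 mod 26 — an affine cipher.
Decoding xovz: x(23)→9·(23−23)≡0=a; o(14)→9·(14−23)≡23=x; v(21)→9·(21−23)≡8=i; z(25)→9·(25−23)≡18=s (all mod 26).

axis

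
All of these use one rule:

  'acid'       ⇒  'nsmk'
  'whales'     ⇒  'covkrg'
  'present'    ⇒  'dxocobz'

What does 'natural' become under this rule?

The output letters match the input read backwards, each shifted +10: acid reversed is dica. The word is reversed, then every letter is shifted forward by 10.
Applying it to natural: reverse → larutan; then shift: l+10=v, a+10=k, r+10=b, u+10=e, t+10=d, a+10=k, n+10=x.

vkbedkx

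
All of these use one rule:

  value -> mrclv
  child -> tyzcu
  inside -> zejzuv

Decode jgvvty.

Compare letters: v→m is +17, a→r is +17, l→c is +17 — a constant shift. It's a constant shift of +17 (ROT17).
Undoing it on jgvvty: j−17=s, g−17=p, v−17=e, v−17=e, t−17=c, y−17=h.

speech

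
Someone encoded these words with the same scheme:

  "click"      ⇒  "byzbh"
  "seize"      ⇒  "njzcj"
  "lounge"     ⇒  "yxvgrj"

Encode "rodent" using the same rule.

c(2)→b(1) and l(11)→y(24) fit y≡17x+19 (mod 26); the inverse of 17 mod 26 is 23. This is an affine cipher: with a=0,…,z=25, each position x becomes (17x+19) mod 26.
For rodent: r(17)→17·17+19≡22=w; o(14)→17·14+19≡23=x; d(3)→17·3+19≡18=s; e(4)→17·4+19≡9=j; n(13)→17·13+19≡6=g; t(19)→17·19+19≡4=e (all mod 26).

wxsjge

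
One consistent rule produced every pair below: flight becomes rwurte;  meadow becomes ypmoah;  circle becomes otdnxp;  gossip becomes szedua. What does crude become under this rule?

ocgoq

Shifts by position in flight: pos 0: f→r (+12), pos 1: l→w (+11), pos 2: i→u (+12), pos 3: g→r (+11) — repeating every 2. A repeating key of period 2 is used — shifts +12, +11 over and over.
Applying it to crude: c+12=o, r+11=c, u+12=g, d+11=o, e+12=q.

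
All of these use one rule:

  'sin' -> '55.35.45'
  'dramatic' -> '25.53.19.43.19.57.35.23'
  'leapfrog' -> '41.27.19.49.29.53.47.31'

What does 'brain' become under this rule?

21.53.19.35.45

s(#19)→55 and i(#9)→35: differences scale by 2, so n = 2·pos + 17. Each letter becomes 2×(its alphabet position, a=1..z=26) + 17.
For brain: b=2→21, r=18→53, a=1→19, i=9→35, n=14→45.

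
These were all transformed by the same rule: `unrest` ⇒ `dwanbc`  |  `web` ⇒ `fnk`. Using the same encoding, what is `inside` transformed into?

rwbrmn

Compare letters: u→d is +9, n→w is +9, r→a is +9 — a constant shift. This is a Caesar cipher with shift 9.
On inside: i+9=r, n+9=w, s+9=b, i+9=r, d+9=m, e+9=n.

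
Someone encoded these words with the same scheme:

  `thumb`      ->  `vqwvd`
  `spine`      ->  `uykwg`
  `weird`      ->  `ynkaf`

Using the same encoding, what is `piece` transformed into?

The shifts repeat in a cycle of length 2: positions 0,1,… shift by +2, +9, then the pattern repeats.
Applying it to piece: p+2=r, i+9=r, e+2=g, c+9=l, e+2=g.

rrglg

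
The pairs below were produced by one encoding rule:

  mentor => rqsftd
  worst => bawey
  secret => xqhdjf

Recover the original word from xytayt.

smooth

A repeating key of period 2 is used — shifts +5, +12 over and over.
Reversing it on xytayt: x−5=s, y−12=m, t−5=o, a−12=o, y−5=t, t−12=h.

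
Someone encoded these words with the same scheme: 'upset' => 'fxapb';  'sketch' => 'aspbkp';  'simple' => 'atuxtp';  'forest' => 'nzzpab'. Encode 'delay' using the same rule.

The shift depends on letter class: consonant p→x is +8, but vowel u→f is +11. The rule splits by letter class: vowels +11, consonants +8.
On delay: d(cons)+8=l, e(vowel)+11=p, l(cons)+8=t, a(vowel)+11=l, y(cons)+8=g.

lptlg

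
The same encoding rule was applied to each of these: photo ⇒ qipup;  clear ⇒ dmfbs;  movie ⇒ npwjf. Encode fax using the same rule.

Compare letters: p→q is +1, h→i is +1, o→p is +1 — a constant shift. Each letter is shifted forward by 1 in the alphabet (a Caesar shift of +1).
Applying it to fax: f+1=g, a+1=b, x+1=y.

gby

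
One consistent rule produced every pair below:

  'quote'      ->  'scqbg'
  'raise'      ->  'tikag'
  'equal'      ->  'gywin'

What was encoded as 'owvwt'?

Shifts by position in quote: pos 0: q→s (+2), pos 1: u→c (+8), pos 2: o→q (+2), pos 3: t→b (+8) — repeating every 2. The shifts repeat in a cycle of length 2: positions 0,1,… shift by +2, +8, then the pattern repeats.
Undoing it on owvwt: o−2=m, w−8=o, v−2=t, w−8=o, t−2=r.

motor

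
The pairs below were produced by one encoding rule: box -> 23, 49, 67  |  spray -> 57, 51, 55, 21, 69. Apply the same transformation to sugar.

Each letter becomes 2×(its alphabet position, a=1..z=26) + 19.
On sugar: s=19→57, u=21→61, g=7→33, a=1→21, r=18→55.

57, 61, 33, 21, 55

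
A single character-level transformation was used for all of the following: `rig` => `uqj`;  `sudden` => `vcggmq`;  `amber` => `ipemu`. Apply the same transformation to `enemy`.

mqmpb

The shift depends on letter class: consonant r→u is +3, but vowel i→q is +8. Vowels shift forward by 8 and consonants shift forward by 3.
For enemy: e(vowel)+8=m, n(cons)+3=q, e(vowel)+8=m, m(cons)+3=p, y(cons)+3=b.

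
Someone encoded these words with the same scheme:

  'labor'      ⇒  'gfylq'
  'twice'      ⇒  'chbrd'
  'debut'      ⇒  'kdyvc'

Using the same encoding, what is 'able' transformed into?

fygd

Each letter's alphabet position (a=0..z=25) is mapped through 19·x+5 mod 26 — an affine cipher.
Applying it to able: a(0)→19·0+5≡5=f; b(1)→19·1+5≡24=y; l(11)→19·11+5≡6=g; e(4)→19·4+5≡3=d (all mod 26).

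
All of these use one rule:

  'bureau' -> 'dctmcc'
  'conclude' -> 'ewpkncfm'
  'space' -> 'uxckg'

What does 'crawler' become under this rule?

Shifts by position in bureau: pos 0: b→d (+2), pos 1: u→c (+8), pos 2: r→t (+2), pos 3: e→m (+8) — repeating every 2. The shifts repeat in a cycle of length 2: positions 0,1,… shift by +2, +8, then the pattern repeats.
For crawler: c+2=e, r+8=z, a+2=c, w+8=e, l+2=n, e+8=m, r+2=t.

ezcenmt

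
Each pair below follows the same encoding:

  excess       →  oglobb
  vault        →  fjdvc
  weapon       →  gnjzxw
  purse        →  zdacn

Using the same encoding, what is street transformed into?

ccaonc

Shifts by position in excess: pos 0: e→o (+10), pos 1: x→g (+9), pos 2: c→l (+9), pos 3: e→o (+10), pos 4: s→b (+9), pos 5: s→b (+9) — repeating every 3. It's a Vigenère-style cipher with numeric key [10,9,9]: position i shifts by key[i mod 3].
Applying it to street: s+10=c, t+9=c, r+9=a, e+10=o, e+9=n, t+9=c.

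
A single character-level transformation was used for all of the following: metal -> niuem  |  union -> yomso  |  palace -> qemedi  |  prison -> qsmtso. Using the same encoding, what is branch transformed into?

The shift depends on letter class: consonant m→n is +1, but vowel e→i is +4. The rule splits by letter class: vowels +4, consonants +1.
For branch: b(cons)+1=c, r(cons)+1=s, a(vowel)+4=e, n(cons)+1=o, c(cons)+1=d, h(cons)+1=i.

cseodi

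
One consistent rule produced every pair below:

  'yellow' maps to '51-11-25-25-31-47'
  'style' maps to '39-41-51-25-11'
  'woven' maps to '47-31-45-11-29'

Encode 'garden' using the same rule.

y(#25)→51 and e(#5)→11: differences scale by 2, so n = 2·pos + 1. Each letter becomes 2×(its alphabet position, a=1..z=26) + 1.
For garden: g=7→15, a=1→3, r=18→37, d=4→9, e=5→11, n=14→29.

15-3-37-9-11-29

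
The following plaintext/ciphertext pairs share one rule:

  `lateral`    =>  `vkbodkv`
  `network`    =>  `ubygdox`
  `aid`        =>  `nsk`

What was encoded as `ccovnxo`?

endless

The output letters match the input read backwards, each shifted +10: lateral reversed is laretal. Two steps: reverse the string, then apply a Caesar shift of +10.
Undoing it on ccovnxo: shift back: c−10=s, c−10=s, o−10=e, v−10=l, n−10=d, x−10=n, o−10=e → sseldne; then reverse → endless.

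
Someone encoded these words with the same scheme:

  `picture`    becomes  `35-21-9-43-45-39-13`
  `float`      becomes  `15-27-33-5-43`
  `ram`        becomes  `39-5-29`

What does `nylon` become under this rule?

With a=1..z=26, the number is 2·pos + 3.
For nylon: n=14→31, y=25→53, l=12→27, o=15→33, n=14→31.

31-53-27-33-31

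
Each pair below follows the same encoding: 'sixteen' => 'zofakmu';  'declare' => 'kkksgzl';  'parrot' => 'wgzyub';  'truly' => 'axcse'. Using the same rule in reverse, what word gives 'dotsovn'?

Shifts by position in sixteen: pos 0: s→z (+7), pos 1: i→o (+6), pos 2: x→f (+8), pos 3: t→a (+7), pos 4: e→k (+6), pos 5: e→m (+8) — repeating every 3. The shifts repeat in a cycle of length 3: positions 0,1,… shift by +7, +6, +8, then the pattern repeats.
Decoding dotsovn: d−7=w, o−6=i, t−8=l, s−7=l, o−6=i, v−8=n, n−7=g.

willing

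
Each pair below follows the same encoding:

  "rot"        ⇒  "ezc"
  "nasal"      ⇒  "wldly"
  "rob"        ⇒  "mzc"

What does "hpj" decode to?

yew

The output letters match the input read backwards, each shifted +11: rot reversed is tor. Read the word backwards and shift each letter +11.
Undoing it on hpj: shift back: h−11=w, p−11=e, j−11=y → wey; then reverse → yew.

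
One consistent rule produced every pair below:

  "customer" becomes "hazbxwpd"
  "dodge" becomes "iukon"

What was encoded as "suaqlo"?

notice

In customer: c→h is +5, u→a is +6, s→z is +7, t→b is +8 — the shift increases by 1 each position. The shift increases by 1 at each position, starting from +5: 5, 6, 7, ….
Reversing it on suaqlo: s−5=n, u−6=o, a−7=t, q−8=i, l−9=c, o−10=e.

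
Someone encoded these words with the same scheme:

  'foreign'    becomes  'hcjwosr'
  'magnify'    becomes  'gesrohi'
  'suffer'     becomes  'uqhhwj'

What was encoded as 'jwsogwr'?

Each letter's alphabet position (a=0..z=25) is mapped through 11·x+4 mod 26 — an affine cipher.
Undoing it on jwsogwr: j(9)→19·(9−4)≡17=r; w(22)→19·(22−4)≡4=e; s(18)→19·(18−4)≡6=g; o(14)→19·(14−4)≡8=i; g(6)→19·(6−4)≡12=m; w(22)→19·(22−4)≡4=e; r(17)→19·(17−4)≡13=n (all mod 26).

regimen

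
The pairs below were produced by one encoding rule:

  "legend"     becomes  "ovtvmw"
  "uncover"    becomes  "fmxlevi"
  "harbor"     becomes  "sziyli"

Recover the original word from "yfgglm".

Letters are reflected about the middle of the alphabet (position → 25−position): Atbash.
Decoding yfgglm: y↔b, f↔u, g↔t, g↔t, l↔o, m↔n.

button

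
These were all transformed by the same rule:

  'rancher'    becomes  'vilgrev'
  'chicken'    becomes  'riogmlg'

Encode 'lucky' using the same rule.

cogyp

Read the word backwards and shift each letter +4.
For lucky: reverse → ykcul; then shift: y+4=c, k+4=o, c+4=g, u+4=y, l+4=p.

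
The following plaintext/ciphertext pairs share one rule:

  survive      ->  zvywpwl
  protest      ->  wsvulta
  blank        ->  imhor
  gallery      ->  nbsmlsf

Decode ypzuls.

Shifts by position in survive: pos 0: s→z (+7), pos 1: u→v (+1), pos 2: r→y (+7), pos 3: v→w (+1) — repeating every 2. A repeating key of period 2 is used — shifts +7, +1 over and over.
Reversing it on ypzuls: y−7=r, p−1=o, z−7=s, u−1=t, l−7=e, s−1=r.

roster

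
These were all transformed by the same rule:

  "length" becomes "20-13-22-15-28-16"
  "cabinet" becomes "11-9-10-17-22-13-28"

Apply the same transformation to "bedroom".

10-13-12-26-23-23-21

The number is (letter's place in the alphabet, a=1) + 8.
Applying it to bedroom: b=2→10, e=5→13, d=4→12, r=18→26, o=15→23, o=15→23, m=13→21.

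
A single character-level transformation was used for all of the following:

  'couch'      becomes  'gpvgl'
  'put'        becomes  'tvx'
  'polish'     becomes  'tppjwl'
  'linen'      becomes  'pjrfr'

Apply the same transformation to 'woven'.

The shift depends on letter class: consonant c→g is +4, but vowel o→p is +1. Vowels shift forward by 1 and consonants shift forward by 4.
Applying it to woven: w(cons)+4=a, o(vowel)+1=p, v(cons)+4=z, e(vowel)+1=f, n(cons)+4=r.

apzfr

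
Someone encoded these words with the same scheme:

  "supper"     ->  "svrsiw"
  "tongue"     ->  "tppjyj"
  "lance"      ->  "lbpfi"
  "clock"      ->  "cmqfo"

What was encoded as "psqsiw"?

Letter i (0-indexed) is shifted by i+0, so successive shifts are 0, 1, 2, ….
Decoding psqsiw: p−0=p, s−1=r, q−2=o, s−3=p, i−4=e, w−5=r.

proper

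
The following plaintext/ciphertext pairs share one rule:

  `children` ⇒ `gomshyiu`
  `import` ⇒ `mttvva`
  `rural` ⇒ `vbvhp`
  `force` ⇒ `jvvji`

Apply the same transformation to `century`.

Shifts by position in children: pos 0: c→g (+4), pos 1: h→o (+7), pos 2: i→m (+4), pos 3: l→s (+7) — repeating every 2. The shifts repeat in a cycle of length 2: positions 0,1,… shift by +4, +7, then the pattern repeats.
For century: c+4=g, e+7=l, n+4=r, t+7=a, u+4=y, r+7=y, y+4=c.

glrayyc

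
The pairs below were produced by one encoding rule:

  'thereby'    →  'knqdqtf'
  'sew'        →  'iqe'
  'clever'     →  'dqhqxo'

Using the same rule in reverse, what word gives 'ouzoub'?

Two steps: reverse the string, then apply a Caesar shift of +12.
Decoding ouzoub: shift back: o−12=c, u−12=i, z−12=n, o−12=c, u−12=i, b−12=p → cincip; then reverse → picnic.

picnic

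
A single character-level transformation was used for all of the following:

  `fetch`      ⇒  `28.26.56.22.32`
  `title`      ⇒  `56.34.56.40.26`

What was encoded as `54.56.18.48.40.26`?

staple

f(#6)→28 and e(#5)→26: differences scale by 2, so n = 2·pos + 16. Each letter becomes 2×(its alphabet position, a=1..z=26) + 16.
Reversing it on 54.56.18.48.40.26: 54→(54−16)÷2=19=s, 56→(56−16)÷2=20=t, 18→(18−16)÷2=1=a, 48→(48−16)÷2=16=p, 40→(40−16)÷2=12=l, 26→(26−16)÷2=5=e.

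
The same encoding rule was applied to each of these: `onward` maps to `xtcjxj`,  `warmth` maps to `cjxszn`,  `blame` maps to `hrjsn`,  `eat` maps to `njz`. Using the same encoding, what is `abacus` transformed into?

jhjidy

The shift depends on letter class: consonant n→t is +6, but vowel o→x is +9. Vowels shift forward by 9 and consonants shift forward by 6.
Applying it to abacus: a(vowel)+9=j, b(cons)+6=h, a(vowel)+9=j, c(cons)+6=i, u(vowel)+9=d, s(cons)+6=y.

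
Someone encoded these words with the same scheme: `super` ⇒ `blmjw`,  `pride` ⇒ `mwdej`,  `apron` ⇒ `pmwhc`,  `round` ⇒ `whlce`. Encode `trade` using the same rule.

s(18)→b(1) and u(20)→l(11) fit y≡5x+15 (mod 26); the inverse of 5 mod 26 is 21. This is an affine cipher: with a=0,…,z=25, each position x becomes (5x+15) mod 26.
For trade: t(19)→5·19+15≡6=g; r(17)→5·17+15≡22=w; a(0)→5·0+15≡15=p; d(3)→5·3+15≡4=e; e(4)→5·4+15≡9=j (all mod 26).

gwpej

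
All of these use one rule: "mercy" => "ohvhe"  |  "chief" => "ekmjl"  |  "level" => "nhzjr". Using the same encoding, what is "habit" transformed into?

jdfnz

In mercy: m→o is +2, e→h is +3, r→v is +4, c→h is +5 — the shift increases by 1 each position. Letter i (0-indexed) is shifted by i+2, so successive shifts are 2, 3, 4, ….
Applying it to habit: h+2=j, a+3=d, b+4=f, i+5=n, t+6=z.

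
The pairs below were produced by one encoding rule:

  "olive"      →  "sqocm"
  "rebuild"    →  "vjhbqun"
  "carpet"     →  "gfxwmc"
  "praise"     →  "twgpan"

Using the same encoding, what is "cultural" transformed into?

gzracakw

In olive: o→s is +4, l→q is +5, i→o is +6, v→c is +7 — the shift increases by 1 each position. The shift increases by 1 at each position, starting from +4: 4, 5, 6, ….
For cultural: c+4=g, u+5=z, l+6=r, t+7=a, u+8=c, r+9=a, a+10=k, l+11=w.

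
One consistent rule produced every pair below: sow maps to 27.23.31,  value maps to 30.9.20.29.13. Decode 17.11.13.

Each letter is replaced by its alphabet position (a=1..z=26) + 8.
Undoing it on 17.11.13: 17→(17−8)÷1=9=i, 11→(11−8)÷1=3=c, 13→(13−8)÷1=5=e.

ice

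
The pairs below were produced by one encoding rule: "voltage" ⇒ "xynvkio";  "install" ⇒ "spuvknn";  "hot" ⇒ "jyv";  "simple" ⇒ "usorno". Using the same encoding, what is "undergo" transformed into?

The shift depends on letter class: consonant v→x is +2, but vowel o→y is +10. Two shifts are in play — +10 for a/e/i/o/u, +2 for every other letter.
Applying it to undergo: u(vowel)+10=e, n(cons)+2=p, d(cons)+2=f, e(vowel)+10=o, r(cons)+2=t, g(cons)+2=i, o(vowel)+10=y.

epfotiy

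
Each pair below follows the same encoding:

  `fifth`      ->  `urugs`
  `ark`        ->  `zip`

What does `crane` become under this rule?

xizmv

Each pair mirrors across the alphabet (f↔u, i↔r, f↔u): positions sum to 25. Letters are reflected about the middle of the alphabet (position → 25−position): Atbash.
For crane: c↔x, r↔i, a↔z, n↔m, e↔v.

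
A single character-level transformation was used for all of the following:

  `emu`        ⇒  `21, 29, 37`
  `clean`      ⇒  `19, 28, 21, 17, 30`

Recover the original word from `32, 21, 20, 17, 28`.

e is letter #5 and maps to 21: an offset of 16. Each letter is replaced by its alphabet position (a=1..z=26) + 16.
Reversing it on 32, 21, 20, 17, 28: 32→(32−16)÷1=16=p, 21→(21−16)÷1=5=e, 20→(20−16)÷1=4=d, 17→(17−16)÷1=1=a, 28→(28−16)÷1=12=l.

pedal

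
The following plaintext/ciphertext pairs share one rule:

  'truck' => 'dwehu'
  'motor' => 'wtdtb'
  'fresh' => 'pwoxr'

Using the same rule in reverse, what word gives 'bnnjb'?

A repeating key of period 2 is used — shifts +10, +5 over and over.
Decoding bnnjb: b−10=r, n−5=i, n−10=d, j−5=e, b−10=r.

rider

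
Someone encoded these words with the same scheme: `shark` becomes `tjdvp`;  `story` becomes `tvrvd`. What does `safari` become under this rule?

In shark: s→t is +1, h→j is +2, a→d is +3, r→v is +4 — the shift increases by 1 each position. The shift increases by 1 at each position, starting from +1: 1, 2, 3, ….
On safari: s+1=t, a+2=c, f+3=i, a+4=e, r+5=w, i+6=o.

tciewo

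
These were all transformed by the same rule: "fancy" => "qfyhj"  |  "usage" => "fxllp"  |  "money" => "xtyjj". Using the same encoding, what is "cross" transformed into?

nwzxd

Shifts by position in fancy: pos 0: f→q (+11), pos 1: a→f (+5), pos 2: n→y (+11), pos 3: c→h (+5) — repeating every 2. It's a Vigenère-style cipher with numeric key [11,5]: position i shifts by key[i mod 2].
On cross: c+11=n, r+5=w, o+11=z, s+5=x, s+11=d.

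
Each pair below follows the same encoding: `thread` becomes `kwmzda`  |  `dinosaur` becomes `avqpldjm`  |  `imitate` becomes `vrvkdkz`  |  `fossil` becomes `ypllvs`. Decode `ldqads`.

t(19)→k(10) and h(7)→w(22) fit y≡25x+3 (mod 26); the inverse of 25 mod 26 is 25. Treating letters as 0–25, the rule is x ↦ 25x + 3 (mod 26).
Reversing it on ldqads: l(11)→25·(11−3)≡18=s; d(3)→25·(3−3)≡0=a; q(16)→25·(16−3)≡13=n; a(0)→25·(0−3)≡3=d; d(3)→25·(3−3)≡0=a; s(18)→25·(18−3)≡11=l (all mod 26).

sandal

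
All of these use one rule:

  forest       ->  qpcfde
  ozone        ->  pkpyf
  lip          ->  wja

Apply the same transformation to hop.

The shift depends on letter class: consonant f→q is +11, but vowel o→p is +1. Two shifts are in play — +1 for a/e/i/o/u, +11 for every other letter.
For hop: h(cons)+11=s, o(vowel)+1=p, p(cons)+11=a.

spa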